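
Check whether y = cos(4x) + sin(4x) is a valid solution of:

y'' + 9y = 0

Verification:
y'' = -16cos(4x) - 16sin(4x)
y'' + 9y ≠ 0 (frequency mismatch: got 16 instead of 9)

No, it is not a solution.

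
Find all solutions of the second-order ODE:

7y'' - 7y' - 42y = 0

Characteristic equation: 7r² - 7r - 42 = 0
Divide by 7: r² - r - 6 = 0
Roots: r = 3, -2 (distinct real)
General solution: y = C₁e^(3x) + C₂e^(-2x)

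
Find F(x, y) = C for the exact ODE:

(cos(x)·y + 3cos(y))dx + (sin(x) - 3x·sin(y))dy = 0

Verify exactness: ∂M/∂y = ∂N/∂x ✓
Find F(x,y) such that ∂F/∂x = M, ∂F/∂y = N
Solution: sin(x)·y + 3x·cos(y) = C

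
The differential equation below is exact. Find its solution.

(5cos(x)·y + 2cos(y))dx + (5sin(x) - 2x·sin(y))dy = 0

Verify exactness: ∂M/∂y = ∂N/∂x ✓
Find F(x,y) such that ∂F/∂x = M, ∂F/∂y = N
Solution: 5sin(x)·y + 2x·cos(y) = C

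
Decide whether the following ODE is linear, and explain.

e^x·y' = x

Linear (y and its derivatives appear to the first power only, no products of y terms)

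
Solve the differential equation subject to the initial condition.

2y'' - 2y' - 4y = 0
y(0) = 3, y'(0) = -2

General solution: y = C₁e^(2x) + C₂e^(-x)
Applying ICs: C₁ = 1/3, C₂ = 8/3
Particular solution: y = (1/3)e^(2x) + (8/3)e^(-x)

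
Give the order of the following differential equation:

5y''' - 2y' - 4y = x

The order is 3 (highest derivative is of order 3).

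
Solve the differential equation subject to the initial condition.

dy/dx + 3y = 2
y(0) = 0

General solution: y = 2/3 + Ce^(-3x)
Applying y(0) = 0: C = 0 - 2/3 = -2/3
Particular solution: y = 2/3 - (2/3)e^(-3x)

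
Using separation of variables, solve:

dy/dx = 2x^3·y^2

Separating variables and integrating:
-1/y = x^4/2 + C

General solution: y^-1 = (-1/2)x^4 + C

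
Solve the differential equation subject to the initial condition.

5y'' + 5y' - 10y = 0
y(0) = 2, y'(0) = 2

General solution: y = C₁e^x + C₂e^(-2x)
Applying ICs: C₁ = 2, C₂ = 0
Particular solution: y = 2e^x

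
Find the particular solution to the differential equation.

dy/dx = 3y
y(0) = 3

General solution: y = Ce^(3x)
Applying IC y(0) = 3:
Particular solution: y = 3e^(3x)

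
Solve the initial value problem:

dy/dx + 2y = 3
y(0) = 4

General solution: y = 3/2 + Ce^(-2x)
Applying y(0) = 4: C = 4 - 3/2 = 5/2
Particular solution: y = 3/2 + (5/2)e^(-2x)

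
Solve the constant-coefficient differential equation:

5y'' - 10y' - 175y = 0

Characteristic equation: 5r² - 10r - 175 = 0
Divide by 5: r² - 2r - 35 = 0
Roots: r = 7, -5 (distinct real)
General solution: y = C₁e^(7x) + C₂e^(-5x)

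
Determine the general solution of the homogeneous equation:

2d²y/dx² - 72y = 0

Characteristic equation: 2r² - 72 = 0
Divide by 2: r² - 36 = 0
Roots: r = 6, -6 (distinct real)
General solution: y = C₁e^(6x) + C₂e^(-6x)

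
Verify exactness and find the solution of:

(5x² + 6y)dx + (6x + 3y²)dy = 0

Verify exactness: ∂M/∂y = ∂N/∂x ✓
Find F(x,y) such that ∂F/∂x = M, ∂F/∂y = N
Solution: 5x³/3 + 6xy + y³ = C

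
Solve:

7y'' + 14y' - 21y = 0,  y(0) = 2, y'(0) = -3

General solution: y = C₁e^x + C₂e^(-3x)
Applying ICs: C₁ = 3/4, C₂ = 5/4
Particular solution: y = (3/4)e^x + (5/4)e^(-3x)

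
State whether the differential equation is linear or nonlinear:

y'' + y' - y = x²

Linear (y and its derivatives appear to the first power only, no products of y terms)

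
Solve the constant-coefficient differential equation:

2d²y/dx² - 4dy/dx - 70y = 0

Characteristic equation: 2r² - 4r - 70 = 0
Divide by 2: r² - 2r - 35 = 0
Roots: r = 7, -5 (distinct real)
General solution: y = C₁e^(7x) + C₂e^(-5x)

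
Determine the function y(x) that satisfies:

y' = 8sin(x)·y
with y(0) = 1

General solution: y = Ce^(-8cos(x))
Applying IC y(0) = 1:
Particular solution: y = e^(8(1-cos(x)))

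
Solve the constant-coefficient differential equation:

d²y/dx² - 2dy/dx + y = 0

Characteristic equation: r² - 2r + 1 = 0
Factored: (r - 1)² = 0
Repeated root: r = 1
General solution: y = (C₁ + C₂x)e^x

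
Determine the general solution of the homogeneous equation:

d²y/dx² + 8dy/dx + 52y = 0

Characteristic equation: r² + 8r + 52 = 0
Roots: r = -4 ± 6i (complex conjugates)
General solution: y = e^(-4x)(C₁cos(6x) + C₂sin(6x))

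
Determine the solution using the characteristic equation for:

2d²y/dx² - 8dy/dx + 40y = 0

Characteristic equation: 2r² - 8r + 40 = 0
Divide by 2: r² - 4r + 20 = 0
Roots: r = 2 ± 4i (complex conjugates)
General solution: y = e^(2x)(C₁cos(4x) + C₂sin(4x))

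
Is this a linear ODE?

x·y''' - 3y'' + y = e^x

Yes. Linear (y and its derivatives appear to the first power only, no products of y terms)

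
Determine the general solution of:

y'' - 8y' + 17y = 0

Characteristic equation: r² - 8r + 17 = 0
Roots: r = 4 ± i (complex conjugates)
General solution: y = e^(4x)(C₁cos(x) + C₂sin(x))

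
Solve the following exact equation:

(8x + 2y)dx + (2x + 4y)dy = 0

Verify exactness: ∂M/∂y = ∂N/∂x ✓
Find F(x,y) such that ∂F/∂x = M, ∂F/∂y = N
Solution: 4x² + 2xy + 2y² = C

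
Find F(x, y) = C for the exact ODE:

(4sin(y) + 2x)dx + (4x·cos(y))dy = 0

Verify exactness: ∂M/∂y = ∂N/∂x ✓
Find F(x,y) such that ∂F/∂x = M, ∂F/∂y = N
Solution: 4x·sin(y) + x² = C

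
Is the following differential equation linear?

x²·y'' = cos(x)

Yes. Linear (y and its derivatives appear to the first power only, no products of y terms)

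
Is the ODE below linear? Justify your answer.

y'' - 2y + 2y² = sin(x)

No. Nonlinear (y² term)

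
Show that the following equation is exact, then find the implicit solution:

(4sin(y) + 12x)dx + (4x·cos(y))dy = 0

Verify exactness: ∂M/∂y = ∂N/∂x ✓
Find F(x,y) such that ∂F/∂x = M, ∂F/∂y = N
Solution: 4x·sin(y) + 6x² = C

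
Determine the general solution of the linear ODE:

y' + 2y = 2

Using integrating factor method:

General solution: y = 1 + Ce^(-2x)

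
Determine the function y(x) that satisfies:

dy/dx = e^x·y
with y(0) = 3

General solution: y = Ce^(e^x)
Applying IC y(0) = 3:
Particular solution: y = 3e^(e^x - 1)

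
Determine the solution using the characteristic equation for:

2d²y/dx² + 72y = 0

Characteristic equation: 2r² + 72 = 0
Divide by 2: r² + 36 = 0
Roots: r = ±6i (complex conjugates)
General solution: y = C₁cos(6x) + C₂sin(6x)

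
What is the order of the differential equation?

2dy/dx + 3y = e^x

The order is 1 (highest derivative is of order 1).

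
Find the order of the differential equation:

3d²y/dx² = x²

The order is 2 (highest derivative is of order 2).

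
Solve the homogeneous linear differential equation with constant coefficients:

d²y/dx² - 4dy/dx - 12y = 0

Characteristic equation: r² - 4r - 12 = 0
Roots: r = 6, -2 (distinct real)
General solution: y = C₁e^(6x) + C₂e^(-2x)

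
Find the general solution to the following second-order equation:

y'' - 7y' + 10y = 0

Characteristic equation: r² - 7r + 10 = 0
Roots: r = 2, 5 (distinct real)
General solution: y = C₁e^(2x) + C₂e^(5x)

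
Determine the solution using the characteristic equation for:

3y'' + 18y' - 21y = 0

Characteristic equation: 3r² + 18r - 21 = 0
Divide by 3: r² + 6r - 7 = 0
Roots: r = 1, -7 (distinct real)
General solution: y = C₁e^x + C₂e^(-7x)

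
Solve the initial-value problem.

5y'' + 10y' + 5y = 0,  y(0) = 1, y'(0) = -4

General solution: y = (C₁ + C₂x)e^(-x)
Repeated root r = -1
Applying ICs: C₁ = 1, C₂ = -3
Particular solution: y = (1 - 3x)e^(-x)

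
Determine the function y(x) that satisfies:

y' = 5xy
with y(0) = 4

General solution: y = Ce^(5x²/2)
Applying IC y(0) = 4:
Particular solution: y = 4e^(5x²/2)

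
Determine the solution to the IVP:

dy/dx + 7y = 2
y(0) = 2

General solution: y = 2/7 + Ce^(-7x)
Applying y(0) = 2: C = 2 - 2/7 = 12/7
Particular solution: y = 2/7 + (12/7)e^(-7x)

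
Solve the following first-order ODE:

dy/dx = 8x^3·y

Separating variables and integrating:
ln|y| = 2x^4 + C

General solution: y = Ce^(2x^4)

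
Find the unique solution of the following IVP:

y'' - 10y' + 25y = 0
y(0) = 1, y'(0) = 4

General solution: y = (C₁ + C₂x)e^(5x)
Repeated root r = 5
Applying ICs: C₁ = 1, C₂ = -1
Particular solution: y = (1 - x)e^(5x)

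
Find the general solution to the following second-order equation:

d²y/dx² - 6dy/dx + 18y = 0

Characteristic equation: r² - 6r + 18 = 0
Roots: r = 3 ± 3i (complex conjugates)
General solution: y = e^(3x)(C₁cos(3x) + C₂sin(3x))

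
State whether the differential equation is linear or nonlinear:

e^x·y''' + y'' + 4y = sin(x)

Linear (y and its derivatives appear to the first power only, no products of y terms)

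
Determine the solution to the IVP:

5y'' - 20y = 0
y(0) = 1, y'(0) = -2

General solution: y = C₁e^(2x) + C₂e^(-2x)
Applying ICs: C₁ = 0, C₂ = 1
Particular solution: y = e^(-2x)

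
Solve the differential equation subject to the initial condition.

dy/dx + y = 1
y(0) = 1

General solution: y = 1 + Ce^(-x)
Applying y(0) = 1: C = 1 - 1 = 0
Particular solution: y = 1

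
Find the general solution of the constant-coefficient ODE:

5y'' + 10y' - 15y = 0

Characteristic equation: 5r² + 10r - 15 = 0
Divide by 5: r² + 2r - 3 = 0
Roots: r = 1, -3 (distinct real)
General solution: y = C₁e^x + C₂e^(-3x)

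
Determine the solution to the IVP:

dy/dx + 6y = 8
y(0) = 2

General solution: y = 4/3 + Ce^(-6x)
Applying y(0) = 2: C = 2 - 4/3 = 2/3
Particular solution: y = 4/3 + (2/3)e^(-6x)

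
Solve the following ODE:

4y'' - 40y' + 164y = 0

Characteristic equation: 4r² - 40r + 164 = 0
Divide by 4: r² - 10r + 41 = 0
Roots: r = 5 ± 4i (complex conjugates)
General solution: y = e^(5x)(C₁cos(4x) + C₂sin(4x))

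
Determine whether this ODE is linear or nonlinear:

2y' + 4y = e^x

Linear (y and its derivatives appear to the first power only, no products of y terms)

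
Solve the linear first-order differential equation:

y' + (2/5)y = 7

Using integrating factor method:

General solution: y = 35/2 + Ce^(-2x/5)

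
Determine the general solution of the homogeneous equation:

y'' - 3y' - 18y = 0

Characteristic equation: r² - 3r - 18 = 0
Roots: r = 6, -3 (distinct real)
General solution: y = C₁e^(6x) + C₂e^(-3x)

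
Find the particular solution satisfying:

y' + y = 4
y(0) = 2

General solution: y = 4 + Ce^(-x)
Applying y(0) = 2: C = 2 - 4 = -2
Particular solution: y = 4 - 2e^(-x)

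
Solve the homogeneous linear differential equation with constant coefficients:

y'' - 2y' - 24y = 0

Characteristic equation: r² - 2r - 24 = 0
Roots: r = 6, -4 (distinct real)
General solution: y = C₁e^(6x) + C₂e^(-4x)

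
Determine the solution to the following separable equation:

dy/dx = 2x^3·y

Separating variables and integrating:
ln|y| = x^4/2 + C

General solution: y = Ce^(x^4/2)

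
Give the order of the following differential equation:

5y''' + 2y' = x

The order is 3 (highest derivative is of order 3).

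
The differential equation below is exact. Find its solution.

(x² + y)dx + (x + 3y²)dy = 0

Verify exactness: ∂M/∂y = ∂N/∂x ✓
Find F(x,y) such that ∂F/∂x = M, ∂F/∂y = N
Solution: x³/3 + xy + y³ = C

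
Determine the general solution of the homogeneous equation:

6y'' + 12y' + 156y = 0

Characteristic equation: 6r² + 12r + 156 = 0
Divide by 6: r² + 2r + 26 = 0
Roots: r = -1 ± 5i (complex conjugates)
General solution: y = e^(-x)(C₁cos(5x) + C₂sin(5x))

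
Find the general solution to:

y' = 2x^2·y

Separating variables and integrating:
ln|y| = 2x^3/3 + C

General solution: y = Ce^(2x^3/3)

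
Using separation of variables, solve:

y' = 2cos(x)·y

Separating variables and integrating:
ln|y| = 2sin(x) + C

General solution: y = Ce^(2sin(x))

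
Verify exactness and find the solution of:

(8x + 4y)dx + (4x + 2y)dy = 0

Verify exactness: ∂M/∂y = ∂N/∂x ✓
Find F(x,y) such that ∂F/∂x = M, ∂F/∂y = N
Solution: 4x² + 4xy + y² = C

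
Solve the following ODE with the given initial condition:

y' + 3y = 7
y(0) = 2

General solution: y = 7/3 + Ce^(-3x)
Applying y(0) = 2: C = 2 - 7/3 = -1/3
Particular solution: y = 7/3 - (1/3)e^(-3x)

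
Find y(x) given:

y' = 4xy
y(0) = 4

General solution: y = Ce^(2x²)
Applying IC y(0) = 4:
Particular solution: y = 4e^(2x²)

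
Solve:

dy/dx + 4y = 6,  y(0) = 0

General solution: y = 3/2 + Ce^(-4x)
Applying y(0) = 0: C = 0 - 3/2 = -3/2
Particular solution: y = 3/2 - (3/2)e^(-4x)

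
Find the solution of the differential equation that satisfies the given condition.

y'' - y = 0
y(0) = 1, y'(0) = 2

General solution: y = C₁e^x + C₂e^(-x)
Applying ICs: C₁ = 3/2, C₂ = -1/2
Particular solution: y = (3/2)e^x - (1/2)e^(-x)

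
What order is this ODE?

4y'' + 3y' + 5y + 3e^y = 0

The order is 2 (highest derivative is of order 2).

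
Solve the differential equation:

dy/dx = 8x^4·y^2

Separating variables and integrating:
-1/y = 8x^5/5 + C

General solution: y^-1 = (-8/5)x^5 + C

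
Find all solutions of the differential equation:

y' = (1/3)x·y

Separating variables and integrating:
ln|y| = x^2/6 + C

General solution: y = Ce^(x^2/6)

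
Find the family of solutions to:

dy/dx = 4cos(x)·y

Separating variables and integrating:
ln|y| = 4sin(x) + C

General solution: y = Ce^(4sin(x))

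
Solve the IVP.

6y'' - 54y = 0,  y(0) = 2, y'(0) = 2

General solution: y = C₁e^(3x) + C₂e^(-3x)
Applying ICs: C₁ = 4/3, C₂ = 2/3
Particular solution: y = (4/3)e^(3x) + (2/3)e^(-3x)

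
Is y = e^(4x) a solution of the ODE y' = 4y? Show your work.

Verification:
y = e^(4x)
y' = 4e^(4x)
4y = 4e^(4x)
y' = 4y ✓

Yes, it is a solution.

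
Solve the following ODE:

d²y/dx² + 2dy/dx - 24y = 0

Characteristic equation: r² + 2r - 24 = 0
Roots: r = 4, -6 (distinct real)
General solution: y = C₁e^(4x) + C₂e^(-6x)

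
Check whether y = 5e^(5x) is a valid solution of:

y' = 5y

Verification:
y = 5e^(5x)
y' = 25e^(5x)
5y = 25e^(5x)
y' = 5y ✓

Yes, it is a solution.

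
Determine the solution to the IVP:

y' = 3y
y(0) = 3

General solution: y = Ce^(3x)
Applying IC y(0) = 3:
Particular solution: y = 3e^(3x)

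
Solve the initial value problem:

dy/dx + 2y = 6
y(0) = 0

General solution: y = 3 + Ce^(-2x)
Applying y(0) = 0: C = 0 - 3 = -3
Particular solution: y = 3 - 3e^(-2x)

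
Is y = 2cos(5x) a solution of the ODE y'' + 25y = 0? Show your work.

Verification:
y'' = -50cos(5x)
y'' + 25y = 0 ✓

Yes, it is a solution.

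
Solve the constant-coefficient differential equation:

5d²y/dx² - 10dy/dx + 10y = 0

Characteristic equation: 5r² - 10r + 10 = 0
Divide by 5: r² - 2r + 2 = 0
Roots: r = 1 ± i (complex conjugates)
General solution: y = e^x(C₁cos(x) + C₂sin(x))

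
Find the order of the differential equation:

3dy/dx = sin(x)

The order is 1 (highest derivative is of order 1).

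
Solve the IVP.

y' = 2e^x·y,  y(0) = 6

General solution: y = Ce^(2e^x)
Applying IC y(0) = 6:
Particular solution: y = 6e^(2(e^x - 1))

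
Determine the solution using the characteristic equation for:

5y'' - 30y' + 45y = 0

Characteristic equation: 5r² - 30r + 45 = 0
Divide by 5: r² - 6r + 9 = 0
Factored: (r - 3)² = 0
Repeated root: r = 3
General solution: y = (C₁ + C₂x)e^(3x)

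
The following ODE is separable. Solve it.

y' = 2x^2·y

Separating variables and integrating:
ln|y| = 2x^3/3 + C

General solution: y = Ce^(2x^3/3)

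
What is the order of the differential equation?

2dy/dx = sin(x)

The order is 1 (highest derivative is of order 1).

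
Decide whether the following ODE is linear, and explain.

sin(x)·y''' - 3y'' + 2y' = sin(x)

Linear (y and its derivatives appear to the first power only, no products of y terms)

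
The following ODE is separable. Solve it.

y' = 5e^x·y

Separating variables and integrating:
ln|y| = 5e^x + C

General solution: y = Ce^(5e^x)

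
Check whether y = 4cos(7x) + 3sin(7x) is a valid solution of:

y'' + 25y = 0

Verification:
y'' = -196cos(7x) - 147sin(7x)
y'' + 25y ≠ 0 (frequency mismatch: got 49 instead of 25)

No, it is not a solution.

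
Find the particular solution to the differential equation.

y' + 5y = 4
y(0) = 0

General solution: y = 4/5 + Ce^(-5x)
Applying y(0) = 0: C = 0 - 4/5 = -4/5
Particular solution: y = 4/5 - (4/5)e^(-5x)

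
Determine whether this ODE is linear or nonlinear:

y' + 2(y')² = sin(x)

Nonlinear ((y')² term)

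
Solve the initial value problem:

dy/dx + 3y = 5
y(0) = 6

General solution: y = 5/3 + Ce^(-3x)
Applying y(0) = 6: C = 6 - 5/3 = 13/3
Particular solution: y = 5/3 + (13/3)e^(-3x)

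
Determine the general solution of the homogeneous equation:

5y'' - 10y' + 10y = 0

Characteristic equation: 5r² - 10r + 10 = 0
Divide by 5: r² - 2r + 2 = 0
Roots: r = 1 ± i (complex conjugates)
General solution: y = e^x(C₁cos(x) + C₂sin(x))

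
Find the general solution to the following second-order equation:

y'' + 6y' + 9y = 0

Characteristic equation: r² + 6r + 9 = 0
Factored: (r + 3)² = 0
Repeated root: r = -3
General solution: y = (C₁ + C₂x)e^(-3x)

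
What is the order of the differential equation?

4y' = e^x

The order is 1 (highest derivative is of order 1).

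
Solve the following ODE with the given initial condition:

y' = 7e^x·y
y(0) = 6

General solution: y = Ce^(7e^x)
Applying IC y(0) = 6:
Particular solution: y = 6e^(7(e^x - 1))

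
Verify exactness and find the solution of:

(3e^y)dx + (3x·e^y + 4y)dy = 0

Verify exactness: ∂M/∂y = ∂N/∂x ✓
Find F(x,y) such that ∂F/∂x = M, ∂F/∂y = N
Solution: 3x·e^y + 2y² = C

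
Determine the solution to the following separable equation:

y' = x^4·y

Separating variables and integrating:
ln|y| = x^5/5 + C

General solution: y = Ce^(x^5/5)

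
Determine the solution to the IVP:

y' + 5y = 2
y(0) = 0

General solution: y = 2/5 + Ce^(-5x)
Applying y(0) = 0: C = 0 - 2/5 = -2/5
Particular solution: y = 2/5 - (2/5)e^(-5x)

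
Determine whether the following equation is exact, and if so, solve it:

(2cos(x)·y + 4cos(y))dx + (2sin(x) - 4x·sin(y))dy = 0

Verify exactness: ∂M/∂y = ∂N/∂x ✓
Find F(x,y) such that ∂F/∂x = M, ∂F/∂y = N
Solution: 2sin(x)·y + 4x·cos(y) = C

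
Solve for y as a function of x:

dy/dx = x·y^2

Separating variables and integrating:
-1/y = x^2/2 + C

General solution: y^-1 = (-1/2)x^2 + C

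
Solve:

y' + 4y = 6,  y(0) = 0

General solution: y = 3/2 + Ce^(-4x)
Applying y(0) = 0: C = 0 - 3/2 = -3/2
Particular solution: y = 3/2 - (3/2)e^(-4x)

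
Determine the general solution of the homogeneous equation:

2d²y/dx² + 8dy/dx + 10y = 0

Characteristic equation: 2r² + 8r + 10 = 0
Divide by 2: r² + 4r + 5 = 0
Roots: r = -2 ± i (complex conjugates)
General solution: y = e^(-2x)(C₁cos(x) + C₂sin(x))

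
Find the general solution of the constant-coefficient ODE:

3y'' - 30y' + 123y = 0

Characteristic equation: 3r² - 30r + 123 = 0
Divide by 3: r² - 10r + 41 = 0
Roots: r = 5 ± 4i (complex conjugates)
General solution: y = e^(5x)(C₁cos(4x) + C₂sin(4x))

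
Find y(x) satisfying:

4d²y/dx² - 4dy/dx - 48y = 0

Characteristic equation: 4r² - 4r - 48 = 0
Divide by 4: r² - r - 12 = 0
Roots: r = 4, -3 (distinct real)
General solution: y = C₁e^(4x) + C₂e^(-3x)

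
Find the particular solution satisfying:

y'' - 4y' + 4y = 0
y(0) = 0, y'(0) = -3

General solution: y = (C₁ + C₂x)e^(2x)
Repeated root r = 2
Applying ICs: C₁ = 0, C₂ = -3
Particular solution: y = -3xe^(2x)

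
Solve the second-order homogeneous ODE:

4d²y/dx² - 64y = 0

Characteristic equation: 4r² - 64 = 0
Divide by 4: r² - 16 = 0
Roots: r = 4, -4 (distinct real)
General solution: y = C₁e^(4x) + C₂e^(-4x)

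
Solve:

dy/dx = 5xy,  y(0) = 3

General solution: y = Ce^(5x²/2)
Applying IC y(0) = 3:
Particular solution: y = 3e^(5x²/2)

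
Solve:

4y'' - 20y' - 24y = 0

Characteristic equation: 4r² - 20r - 24 = 0
Divide by 4: r² - 5r - 6 = 0
Roots: r = 6, -1 (distinct real)
General solution: y = C₁e^(6x) + C₂e^(-x)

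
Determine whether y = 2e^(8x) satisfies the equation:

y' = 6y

Verification:
y = 2e^(8x)
y' = 16e^(8x)
But 6y = 12e^(8x)
y' ≠ 6y — the derivative does not match

No, it is not a solution.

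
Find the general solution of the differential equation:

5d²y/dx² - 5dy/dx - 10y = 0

Characteristic equation: 5r² - 5r - 10 = 0
Divide by 5: r² - r - 2 = 0
Roots: r = 2, -1 (distinct real)
General solution: y = C₁e^(2x) + C₂e^(-x)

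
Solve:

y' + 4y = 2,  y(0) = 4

General solution: y = 1/2 + Ce^(-4x)
Applying y(0) = 4: C = 4 - 1/2 = 7/2
Particular solution: y = 1/2 + (7/2)e^(-4x)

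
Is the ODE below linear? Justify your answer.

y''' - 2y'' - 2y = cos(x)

Yes. Linear (y and its derivatives appear to the first power only, no products of y terms)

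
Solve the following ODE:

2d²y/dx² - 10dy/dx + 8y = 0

Characteristic equation: 2r² - 10r + 8 = 0
Divide by 2: r² - 5r + 4 = 0
Roots: r = 4, 1 (distinct real)
General solution: y = C₁e^(4x) + C₂e^x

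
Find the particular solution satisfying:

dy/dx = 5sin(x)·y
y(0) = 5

General solution: y = Ce^(-5cos(x))
Applying IC y(0) = 5:
Particular solution: y = 5e^(5(1-cos(x)))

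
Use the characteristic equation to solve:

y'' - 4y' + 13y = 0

Characteristic equation: r² - 4r + 13 = 0
Roots: r = 2 ± 3i (complex conjugates)
General solution: y = e^(2x)(C₁cos(3x) + C₂sin(3x))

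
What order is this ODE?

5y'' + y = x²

The order is 2 (highest derivative is of order 2).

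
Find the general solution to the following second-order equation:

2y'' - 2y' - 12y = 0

Characteristic equation: 2r² - 2r - 12 = 0
Divide by 2: r² - r - 6 = 0
Roots: r = 3, -2 (distinct real)
General solution: y = C₁e^(3x) + C₂e^(-2x)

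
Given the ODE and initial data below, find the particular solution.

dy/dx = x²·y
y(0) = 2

General solution: y = Ce^(x³/3)
Applying IC y(0) = 2:
Particular solution: y = 2e^(x³/3)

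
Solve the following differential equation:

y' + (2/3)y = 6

Using integrating factor method:

General solution: y = 9 + Ce^(-2x/3)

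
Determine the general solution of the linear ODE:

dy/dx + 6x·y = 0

Using integrating factor method:

General solution: y = Ce^(-3x^2)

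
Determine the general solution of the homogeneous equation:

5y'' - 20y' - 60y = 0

Characteristic equation: 5r² - 20r - 60 = 0
Divide by 5: r² - 4r - 12 = 0
Roots: r = 6, -2 (distinct real)
General solution: y = C₁e^(6x) + C₂e^(-2x)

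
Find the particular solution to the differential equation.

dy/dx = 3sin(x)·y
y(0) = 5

General solution: y = Ce^(-3cos(x))
Applying IC y(0) = 5:
Particular solution: y = 5e^(3(1-cos(x)))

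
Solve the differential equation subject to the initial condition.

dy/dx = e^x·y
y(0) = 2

General solution: y = Ce^(e^x)
Applying IC y(0) = 2:
Particular solution: y = 2e^(e^x - 1)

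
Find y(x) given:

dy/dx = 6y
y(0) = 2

General solution: y = Ce^(6x)
Applying IC y(0) = 2:
Particular solution: y = 2e^(6x)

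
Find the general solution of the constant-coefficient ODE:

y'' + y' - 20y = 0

Characteristic equation: r² + r - 20 = 0
Roots: r = 4, -5 (distinct real)
General solution: y = C₁e^(4x) + C₂e^(-5x)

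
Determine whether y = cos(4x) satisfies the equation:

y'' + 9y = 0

Verification:
y'' = -16cos(4x)
y'' + 9y ≠ 0 (frequency mismatch: got 16 instead of 9)

No, it is not a solution.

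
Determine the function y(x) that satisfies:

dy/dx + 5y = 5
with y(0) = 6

General solution: y = 1 + Ce^(-5x)
Applying y(0) = 6: C = 6 - 1 = 5
Particular solution: y = 1 + 5e^(-5x)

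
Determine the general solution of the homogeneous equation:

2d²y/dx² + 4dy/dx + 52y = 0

Characteristic equation: 2r² + 4r + 52 = 0
Divide by 2: r² + 2r + 26 = 0
Roots: r = -1 ± 5i (complex conjugates)
General solution: y = e^(-x)(C₁cos(5x) + C₂sin(5x))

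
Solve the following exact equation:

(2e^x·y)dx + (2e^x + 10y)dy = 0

Verify exactness: ∂M/∂y = ∂N/∂x ✓
Find F(x,y) such that ∂F/∂x = M, ∂F/∂y = N
Solution: 2e^x·y + 5y² = C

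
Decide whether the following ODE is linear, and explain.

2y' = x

Linear (y and its derivatives appear to the first power only, no products of y terms)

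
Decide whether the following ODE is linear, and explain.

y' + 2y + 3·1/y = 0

Nonlinear (1/y term)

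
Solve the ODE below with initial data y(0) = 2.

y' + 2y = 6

General solution: y = 3 + Ce^(-2x)
Applying y(0) = 2: C = 2 - 3 = -1
Particular solution: y = 3 - e^(-2x)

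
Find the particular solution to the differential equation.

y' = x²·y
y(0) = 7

General solution: y = Ce^(x³/3)
Applying IC y(0) = 7:
Particular solution: y = 7e^(x³/3)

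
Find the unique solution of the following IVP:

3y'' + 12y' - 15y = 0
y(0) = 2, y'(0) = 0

General solution: y = C₁e^x + C₂e^(-5x)
Applying ICs: C₁ = 5/3, C₂ = 1/3
Particular solution: y = (5/3)e^x + (1/3)e^(-5x)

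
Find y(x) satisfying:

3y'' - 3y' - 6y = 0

Characteristic equation: 3r² - 3r - 6 = 0
Divide by 3: r² - r - 2 = 0
Roots: r = 2, -1 (distinct real)
General solution: y = C₁e^(2x) + C₂e^(-x)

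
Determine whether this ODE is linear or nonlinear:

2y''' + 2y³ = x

Nonlinear (y³ term)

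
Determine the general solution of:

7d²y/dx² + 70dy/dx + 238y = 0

Characteristic equation: 7r² + 70r + 238 = 0
Divide by 7: r² + 10r + 34 = 0
Roots: r = -5 ± 3i (complex conjugates)
General solution: y = e^(-5x)(C₁cos(3x) + C₂sin(3x))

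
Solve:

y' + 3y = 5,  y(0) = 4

General solution: y = 5/3 + Ce^(-3x)
Applying y(0) = 4: C = 4 - 5/3 = 7/3
Particular solution: y = 5/3 + (7/3)e^(-3x)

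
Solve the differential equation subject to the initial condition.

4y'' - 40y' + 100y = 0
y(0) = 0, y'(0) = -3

General solution: y = (C₁ + C₂x)e^(5x)
Repeated root r = 5
Applying ICs: C₁ = 0, C₂ = -3
Particular solution: y = -3xe^(5x)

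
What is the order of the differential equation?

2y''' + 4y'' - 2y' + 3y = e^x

The order is 3 (highest derivative is of order 3).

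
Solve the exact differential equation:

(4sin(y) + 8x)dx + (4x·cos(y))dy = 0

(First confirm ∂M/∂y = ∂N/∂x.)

Verify exactness: ∂M/∂y = ∂N/∂x ✓
Find F(x,y) such that ∂F/∂x = M, ∂F/∂y = N
Solution: 4x·sin(y) + 4x² = C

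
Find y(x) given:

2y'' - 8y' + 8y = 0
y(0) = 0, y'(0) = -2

General solution: y = (C₁ + C₂x)e^(2x)
Repeated root r = 2
Applying ICs: C₁ = 0, C₂ = -2
Particular solution: y = -2xe^(2x)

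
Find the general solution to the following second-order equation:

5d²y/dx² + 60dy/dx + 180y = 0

Characteristic equation: 5r² + 60r + 180 = 0
Divide by 5: r² + 12r + 36 = 0
Factored: (r + 6)² = 0
Repeated root: r = -6
General solution: y = (C₁ + C₂x)e^(-6x)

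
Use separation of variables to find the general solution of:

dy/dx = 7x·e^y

Separating variables and integrating:
-e^(-y) = 7x²/2 + C

General solution: y = -ln(C - 7x²/2)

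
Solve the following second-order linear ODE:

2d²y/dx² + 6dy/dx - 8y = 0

Characteristic equation: 2r² + 6r - 8 = 0
Divide by 2: r² + 3r - 4 = 0
Roots: r = 1, -4 (distinct real)
General solution: y = C₁e^x + C₂e^(-4x)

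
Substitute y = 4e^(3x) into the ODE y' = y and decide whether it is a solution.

Verification:
y = 4e^(3x)
y' = 12e^(3x)
But y = 4e^(3x)
y' ≠ y — the derivative does not match

No, it is not a solution.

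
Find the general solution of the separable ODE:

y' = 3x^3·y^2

Separating variables and integrating:
-1/y = 3x^4/4 + C

General solution: y^-1 = (-3/4)x^4 + C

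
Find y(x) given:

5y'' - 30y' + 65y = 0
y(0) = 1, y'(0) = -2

General solution: y = e^(3x)(C₁cos(2x) + C₂sin(2x))
Complex roots r = 3 ± 2i
Applying ICs: C₁ = 1, C₂ = -5/2
Particular solution: y = e^(3x)(cos(2x) - (5/2)sin(2x))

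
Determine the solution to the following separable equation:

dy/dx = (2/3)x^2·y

Separating variables and integrating:
ln|y| = 2x^3/9 + C

General solution: y = Ce^(2x^3/9)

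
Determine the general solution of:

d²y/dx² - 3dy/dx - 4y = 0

Characteristic equation: r² - 3r - 4 = 0
Roots: r = 4, -1 (distinct real)
General solution: y = C₁e^(4x) + C₂e^(-x)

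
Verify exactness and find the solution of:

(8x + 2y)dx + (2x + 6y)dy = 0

Verify exactness: ∂M/∂y = ∂N/∂x ✓
Find F(x,y) such that ∂F/∂x = M, ∂F/∂y = N
Solution: 4x² + 2xy + 3y² = C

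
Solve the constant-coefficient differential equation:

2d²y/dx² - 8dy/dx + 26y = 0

Characteristic equation: 2r² - 8r + 26 = 0
Divide by 2: r² - 4r + 13 = 0
Roots: r = 2 ± 3i (complex conjugates)
General solution: y = e^(2x)(C₁cos(3x) + C₂sin(3x))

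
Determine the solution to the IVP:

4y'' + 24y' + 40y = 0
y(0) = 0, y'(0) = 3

General solution: y = e^(-3x)(C₁cos(x) + C₂sin(x))
Complex roots r = -3 ± i
Applying ICs: C₁ = 0, C₂ = 3
Particular solution: y = e^(-3x)(3sin(x))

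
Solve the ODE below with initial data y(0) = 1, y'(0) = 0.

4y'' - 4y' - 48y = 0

General solution: y = C₁e^(4x) + C₂e^(-3x)
Applying ICs: C₁ = 3/7, C₂ = 4/7
Particular solution: y = (3/7)e^(4x) + (4/7)e^(-3x)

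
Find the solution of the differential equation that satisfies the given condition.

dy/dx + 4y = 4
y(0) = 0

General solution: y = 1 + Ce^(-4x)
Applying y(0) = 0: C = 0 - 1 = -1
Particular solution: y = 1 - e^(-4x)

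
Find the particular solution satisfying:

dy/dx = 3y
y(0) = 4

General solution: y = Ce^(3x)
Applying IC y(0) = 4:
Particular solution: y = 4e^(3x)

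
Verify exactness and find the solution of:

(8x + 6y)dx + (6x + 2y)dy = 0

Verify exactness: ∂M/∂y = ∂N/∂x ✓
Find F(x,y) such that ∂F/∂x = M, ∂F/∂y = N
Solution: 4x² + 6xy + y² = C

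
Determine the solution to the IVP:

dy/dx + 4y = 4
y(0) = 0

General solution: y = 1 + Ce^(-4x)
Applying y(0) = 0: C = 0 - 1 = -1
Particular solution: y = 1 - e^(-4x)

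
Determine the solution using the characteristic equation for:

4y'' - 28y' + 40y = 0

Characteristic equation: 4r² - 28r + 40 = 0
Divide by 4: r² - 7r + 10 = 0
Roots: r = 5, 2 (distinct real)
General solution: y = C₁e^(5x) + C₂e^(2x)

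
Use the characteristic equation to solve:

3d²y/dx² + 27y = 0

Characteristic equation: 3r² + 27 = 0
Divide by 3: r² + 9 = 0
Roots: r = ±3i (complex conjugates)
General solution: y = C₁cos(3x) + C₂sin(3x)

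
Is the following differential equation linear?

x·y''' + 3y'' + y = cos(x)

Yes. Linear (y and its derivatives appear to the first power only, no products of y terms)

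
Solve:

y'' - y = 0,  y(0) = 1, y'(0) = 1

General solution: y = C₁e^x + C₂e^(-x)
Applying ICs: C₁ = 1, C₂ = 0
Particular solution: y = e^x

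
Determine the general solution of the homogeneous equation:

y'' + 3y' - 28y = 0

Characteristic equation: r² + 3r - 28 = 0
Roots: r = 4, -7 (distinct real)
General solution: y = C₁e^(4x) + C₂e^(-7x)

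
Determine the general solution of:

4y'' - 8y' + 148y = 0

Characteristic equation: 4r² - 8r + 148 = 0
Divide by 4: r² - 2r + 37 = 0
Roots: r = 1 ± 6i (complex conjugates)
General solution: y = e^x(C₁cos(6x) + C₂sin(6x))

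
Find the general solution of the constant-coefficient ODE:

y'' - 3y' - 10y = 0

Characteristic equation: r² - 3r - 10 = 0
Roots: r = 5, -2 (distinct real)
General solution: y = C₁e^(5x) + C₂e^(-2x)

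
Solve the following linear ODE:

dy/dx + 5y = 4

Using integrating factor method:

General solution: y = 4/5 + Ce^(-5x)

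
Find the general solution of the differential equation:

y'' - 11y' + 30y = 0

Characteristic equation: r² - 11r + 30 = 0
Roots: r = 6, 5 (distinct real)
General solution: y = C₁e^(6x) + C₂e^(5x)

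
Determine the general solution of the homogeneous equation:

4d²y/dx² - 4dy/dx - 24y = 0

Characteristic equation: 4r² - 4r - 24 = 0
Divide by 4: r² - r - 6 = 0
Roots: r = 3, -2 (distinct real)
General solution: y = C₁e^(3x) + C₂e^(-2x)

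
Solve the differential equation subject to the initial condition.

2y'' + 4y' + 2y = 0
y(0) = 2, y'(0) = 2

General solution: y = (C₁ + C₂x)e^(-x)
Repeated root r = -1
Applying ICs: C₁ = 2, C₂ = 4
Particular solution: y = (2 + 4x)e^(-x)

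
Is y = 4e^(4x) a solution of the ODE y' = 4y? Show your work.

Verification:
y = 4e^(4x)
y' = 16e^(4x)
4y = 16e^(4x)
y' = 4y ✓

Yes, it is a solution.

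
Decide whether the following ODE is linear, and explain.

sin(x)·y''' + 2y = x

Linear (y and its derivatives appear to the first power only, no products of y terms)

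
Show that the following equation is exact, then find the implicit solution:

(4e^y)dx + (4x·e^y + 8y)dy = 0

Verify exactness: ∂M/∂y = ∂N/∂x ✓
Find F(x,y) such that ∂F/∂x = M, ∂F/∂y = N
Solution: 4x·e^y + 4y² = C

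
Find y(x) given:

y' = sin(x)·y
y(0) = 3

General solution: y = Ce^(-cos(x))
Applying IC y(0) = 3:
Particular solution: y = 3e^(1-cos(x))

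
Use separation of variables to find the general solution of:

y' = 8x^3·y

Separating variables and integrating:
ln|y| = 2x^4 + C

General solution: y = Ce^(2x^4)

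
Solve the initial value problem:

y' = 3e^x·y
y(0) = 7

General solution: y = Ce^(3e^x)
Applying IC y(0) = 7:
Particular solution: y = 7e^(3(e^x - 1))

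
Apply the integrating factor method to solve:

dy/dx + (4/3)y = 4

Using integrating factor method:

General solution: y = 3 + Ce^(-4x/3)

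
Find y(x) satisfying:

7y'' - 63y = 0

Characteristic equation: 7r² - 63 = 0
Divide by 7: r² - 9 = 0
Roots: r = 3, -3 (distinct real)
General solution: y = C₁e^(3x) + C₂e^(-3x)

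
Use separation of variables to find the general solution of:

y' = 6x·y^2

Separating variables and integrating:
-1/y = 3x^2 + C

General solution: y^-1 = -3x^2 + C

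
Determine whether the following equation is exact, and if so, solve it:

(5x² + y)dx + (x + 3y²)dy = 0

Verify exactness: ∂M/∂y = ∂N/∂x ✓
Find F(x,y) such that ∂F/∂x = M, ∂F/∂y = N
Solution: 5x³/3 + xy + y³ = C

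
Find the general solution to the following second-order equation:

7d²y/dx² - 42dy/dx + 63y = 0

Characteristic equation: 7r² - 42r + 63 = 0
Divide by 7: r² - 6r + 9 = 0
Factored: (r - 3)² = 0
Repeated root: r = 3
General solution: y = (C₁ + C₂x)e^(3x)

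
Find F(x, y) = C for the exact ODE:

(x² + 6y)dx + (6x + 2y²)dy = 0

Verify exactness: ∂M/∂y = ∂N/∂x ✓
Find F(x,y) such that ∂F/∂x = M, ∂F/∂y = N
Solution: x³/3 + 6xy + 2y³/3 = C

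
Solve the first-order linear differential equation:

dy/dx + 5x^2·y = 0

Using integrating factor method:

General solution: y = Ce^(-5x^3/3)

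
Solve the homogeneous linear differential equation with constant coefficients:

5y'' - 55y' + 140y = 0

Characteristic equation: 5r² - 55r + 140 = 0
Divide by 5: r² - 11r + 28 = 0
Roots: r = 7, 4 (distinct real)
General solution: y = C₁e^(7x) + C₂e^(4x)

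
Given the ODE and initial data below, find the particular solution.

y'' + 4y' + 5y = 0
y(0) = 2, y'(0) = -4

General solution: y = e^(-2x)(C₁cos(x) + C₂sin(x))
Complex roots r = -2 ± i
Applying ICs: C₁ = 2, C₂ = 0
Particular solution: y = e^(-2x)(2cos(x))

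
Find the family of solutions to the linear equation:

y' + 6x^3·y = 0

Using integrating factor method:

General solution: y = Ce^(-3x^4/2)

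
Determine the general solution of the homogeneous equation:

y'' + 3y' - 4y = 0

Characteristic equation: r² + 3r - 4 = 0
Roots: r = 1, -4 (distinct real)
General solution: y = C₁e^x + C₂e^(-4x)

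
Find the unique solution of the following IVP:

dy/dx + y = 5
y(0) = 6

General solution: y = 5 + Ce^(-x)
Applying y(0) = 6: C = 6 - 5 = 1
Particular solution: y = 5 + e^(-x)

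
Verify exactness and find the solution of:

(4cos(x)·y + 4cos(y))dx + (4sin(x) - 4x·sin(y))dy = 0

Verify exactness: ∂M/∂y = ∂N/∂x ✓
Find F(x,y) such that ∂F/∂x = M, ∂F/∂y = N
Solution: 4sin(x)·y + 4x·cos(y) = C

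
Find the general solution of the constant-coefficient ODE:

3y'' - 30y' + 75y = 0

Characteristic equation: 3r² - 30r + 75 = 0
Divide by 3: r² - 10r + 25 = 0
Factored: (r - 5)² = 0
Repeated root: r = 5
General solution: y = (C₁ + C₂x)e^(5x)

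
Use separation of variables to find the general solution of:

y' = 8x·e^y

Separating variables and integrating:
-e^(-y) = 4x² + C

General solution: y = -ln(C - 4x²)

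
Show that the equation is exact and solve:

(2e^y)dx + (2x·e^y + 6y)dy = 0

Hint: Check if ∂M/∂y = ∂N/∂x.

Verify exactness: ∂M/∂y = ∂N/∂x ✓
Find F(x,y) such that ∂F/∂x = M, ∂F/∂y = N
Solution: 2x·e^y + 3y² = C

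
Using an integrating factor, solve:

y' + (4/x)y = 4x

Using integrating factor method:

General solution: y = (2/3)x^2 + Cx^(-4)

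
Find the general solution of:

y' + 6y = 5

Using integrating factor method:

General solution: y = 5/6 + Ce^(-6x)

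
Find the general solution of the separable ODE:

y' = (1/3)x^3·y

Separating variables and integrating:
ln|y| = x^4/12 + C

General solution: y = Ce^(x^4/12)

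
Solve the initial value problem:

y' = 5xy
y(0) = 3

General solution: y = Ce^(5x²/2)
Applying IC y(0) = 3:
Particular solution: y = 3e^(5x²/2)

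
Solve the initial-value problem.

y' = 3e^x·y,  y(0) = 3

General solution: y = Ce^(3e^x)
Applying IC y(0) = 3:
Particular solution: y = 3e^(3(e^x - 1))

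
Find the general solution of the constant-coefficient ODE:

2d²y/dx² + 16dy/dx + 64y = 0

Characteristic equation: 2r² + 16r + 64 = 0
Divide by 2: r² + 8r + 32 = 0
Roots: r = -4 ± 4i (complex conjugates)
General solution: y = e^(-4x)(C₁cos(4x) + C₂sin(4x))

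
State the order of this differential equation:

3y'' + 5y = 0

The order is 2 (highest derivative is of order 2).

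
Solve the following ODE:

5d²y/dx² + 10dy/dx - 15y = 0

Characteristic equation: 5r² + 10r - 15 = 0
Divide by 5: r² + 2r - 3 = 0
Roots: r = 1, -3 (distinct real)
General solution: y = C₁e^x + C₂e^(-3x)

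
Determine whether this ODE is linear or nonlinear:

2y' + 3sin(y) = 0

Nonlinear (sin(y) is nonlinear in y)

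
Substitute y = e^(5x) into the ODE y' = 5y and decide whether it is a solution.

Verification:
y = e^(5x)
y' = 5e^(5x)
5y = 5e^(5x)
y' = 5y ✓

Yes, it is a solution.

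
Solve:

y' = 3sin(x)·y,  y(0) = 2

General solution: y = Ce^(-3cos(x))
Applying IC y(0) = 2:
Particular solution: y = 2e^(3(1-cos(x)))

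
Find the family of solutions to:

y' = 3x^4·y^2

Separating variables and integrating:
-1/y = 3x^5/5 + C

General solution: y^-1 = (-3/5)x^5 + C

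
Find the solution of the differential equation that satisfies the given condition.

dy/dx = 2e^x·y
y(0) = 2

General solution: y = Ce^(2e^x)
Applying IC y(0) = 2:
Particular solution: y = 2e^(2(e^x - 1))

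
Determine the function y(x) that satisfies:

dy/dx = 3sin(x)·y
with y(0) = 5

General solution: y = Ce^(-3cos(x))
Applying IC y(0) = 5:
Particular solution: y = 5e^(3(1-cos(x)))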